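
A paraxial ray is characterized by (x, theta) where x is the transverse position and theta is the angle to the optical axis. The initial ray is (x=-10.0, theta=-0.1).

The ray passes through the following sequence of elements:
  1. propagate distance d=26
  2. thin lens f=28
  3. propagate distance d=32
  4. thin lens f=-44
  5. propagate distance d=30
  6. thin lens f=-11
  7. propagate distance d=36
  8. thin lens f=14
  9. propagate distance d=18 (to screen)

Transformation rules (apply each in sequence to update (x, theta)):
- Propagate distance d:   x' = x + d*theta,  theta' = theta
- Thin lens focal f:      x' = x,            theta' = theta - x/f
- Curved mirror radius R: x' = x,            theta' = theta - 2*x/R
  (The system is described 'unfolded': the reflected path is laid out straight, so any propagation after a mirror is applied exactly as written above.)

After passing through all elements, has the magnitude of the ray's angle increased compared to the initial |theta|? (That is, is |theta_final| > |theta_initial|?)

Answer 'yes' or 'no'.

Initial: x=-10.0000 theta=-0.1000
After 1 (propagate distance d=26): x=-12.6000 theta=-0.1000
After 2 (thin lens f=28): x=-12.6000 theta=0.3500
After 3 (propagate distance d=32): x=-1.4000 theta=0.3500
After 4 (thin lens f=-44): x=-1.4000 theta=7/22 (≈0.3182)
After 5 (propagate distance d=30): x=448/55 (≈8.1455) theta=7/22 (≈0.3182)
After 6 (thin lens f=-11): x=448/55 (≈8.1455) theta=1281/1210 (≈1.0587)
After 7 (propagate distance d=36): x=27986/605 (≈46.2579) theta=1281/1210 (≈1.0587)
After 8 (thin lens f=14): x=27986/605 (≈46.2579) theta=-247/110 (≈-2.2455)
After 9 (propagate distance d=18 (to screen)): x=3533/605 (≈5.8397) theta=-247/110 (≈-2.2455)
|theta_initial|=0.1000 |theta_final|=247/110 (≈2.2455) -> increased

Answer: yes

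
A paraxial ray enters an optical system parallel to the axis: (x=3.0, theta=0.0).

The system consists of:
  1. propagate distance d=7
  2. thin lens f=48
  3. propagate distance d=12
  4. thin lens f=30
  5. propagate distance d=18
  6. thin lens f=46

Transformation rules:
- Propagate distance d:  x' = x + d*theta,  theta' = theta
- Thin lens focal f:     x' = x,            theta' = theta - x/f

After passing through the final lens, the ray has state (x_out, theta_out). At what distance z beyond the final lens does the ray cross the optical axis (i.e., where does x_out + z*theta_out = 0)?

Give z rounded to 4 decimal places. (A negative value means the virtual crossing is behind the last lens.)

Answer: -1.6967

Derivation:
Initial: x=3.0000 theta=0.0000
After 1 (propagate distance d=7): x=3.0000 theta=0.0000
After 2 (thin lens f=48): x=3.0000 theta=-0.0625
After 3 (propagate distance d=12): x=2.2500 theta=-0.0625
After 4 (thin lens f=30): x=2.2500 theta=-0.1375
After 5 (propagate distance d=18): x=-0.2250 theta=-0.1375
After 6 (thin lens f=46): x=-0.2250 theta=-61/460 (≈-0.1326)
z_focus = -x_out/theta_out = -(-0.2250)/(-61/460) = -207/122 ≈ -1.6967
Rounded to 4 decimal places: z = -1.6967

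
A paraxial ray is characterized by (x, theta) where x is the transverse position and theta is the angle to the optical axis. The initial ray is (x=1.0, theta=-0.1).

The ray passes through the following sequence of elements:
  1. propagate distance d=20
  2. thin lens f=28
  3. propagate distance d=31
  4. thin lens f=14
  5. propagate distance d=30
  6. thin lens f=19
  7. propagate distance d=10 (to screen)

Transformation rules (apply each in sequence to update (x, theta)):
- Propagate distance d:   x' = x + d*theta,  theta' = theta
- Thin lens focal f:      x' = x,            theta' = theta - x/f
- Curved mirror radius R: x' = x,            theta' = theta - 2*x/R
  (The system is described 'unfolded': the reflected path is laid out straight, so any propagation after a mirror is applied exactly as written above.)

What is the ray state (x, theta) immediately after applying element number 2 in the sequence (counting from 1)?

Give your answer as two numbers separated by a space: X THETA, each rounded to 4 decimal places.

Initial: x=1.0000 theta=-0.1000
After 1 (propagate distance d=20): x=-1.0000 theta=-0.1000
After 2 (thin lens f=28): x=-1.0000 theta=-9/140 (≈-0.0643)
Rounded to 4 decimal places: x = -1.0000, theta = -0.0643

Answer: -1.0000 -0.0643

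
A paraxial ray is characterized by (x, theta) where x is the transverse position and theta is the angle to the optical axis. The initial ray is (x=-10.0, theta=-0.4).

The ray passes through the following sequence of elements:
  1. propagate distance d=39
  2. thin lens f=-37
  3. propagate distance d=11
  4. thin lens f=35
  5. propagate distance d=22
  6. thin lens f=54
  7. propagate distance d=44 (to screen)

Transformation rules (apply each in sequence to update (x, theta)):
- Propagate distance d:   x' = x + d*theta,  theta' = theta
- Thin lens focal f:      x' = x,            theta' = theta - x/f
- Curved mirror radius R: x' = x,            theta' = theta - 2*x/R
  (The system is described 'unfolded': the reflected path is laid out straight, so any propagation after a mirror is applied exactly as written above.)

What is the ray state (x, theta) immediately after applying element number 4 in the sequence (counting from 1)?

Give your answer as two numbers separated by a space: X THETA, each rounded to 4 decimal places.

Answer: -37.6108 -0.0173

Derivation:
Initial: x=-10.0000 theta=-0.4000
After 1 (propagate distance d=39): x=-25.6000 theta=-0.4000
After 2 (thin lens f=-37): x=-25.6000 theta=-202/185 (≈-1.0919)
After 3 (propagate distance d=11): x=-6958/185 (≈-37.6108) theta=-202/185 (≈-1.0919)
After 4 (thin lens f=35): x=-6958/185 (≈-37.6108) theta=-16/925 (≈-0.0173)
Rounded to 4 decimal places: x = -37.6108, theta = -0.0173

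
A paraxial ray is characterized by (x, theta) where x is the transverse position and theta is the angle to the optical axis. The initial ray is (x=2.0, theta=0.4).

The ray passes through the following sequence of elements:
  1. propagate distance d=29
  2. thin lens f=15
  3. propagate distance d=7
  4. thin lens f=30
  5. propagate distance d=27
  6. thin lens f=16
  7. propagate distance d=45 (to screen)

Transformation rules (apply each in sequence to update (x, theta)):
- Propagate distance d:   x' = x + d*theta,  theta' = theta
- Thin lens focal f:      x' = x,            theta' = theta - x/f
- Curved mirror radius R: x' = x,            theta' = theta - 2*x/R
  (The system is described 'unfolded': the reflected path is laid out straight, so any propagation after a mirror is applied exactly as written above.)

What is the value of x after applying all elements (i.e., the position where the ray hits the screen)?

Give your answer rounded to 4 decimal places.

Initial: x=2.0000 theta=0.4000
After 1 (propagate distance d=29): x=13.6000 theta=0.4000
After 2 (thin lens f=15): x=13.6000 theta=-38/75 (≈-0.5067)
After 3 (propagate distance d=7): x=754/75 (≈10.0533) theta=-38/75 (≈-0.5067)
After 4 (thin lens f=30): x=754/75 (≈10.0533) theta=-947/1125 (≈-0.8418)
After 5 (propagate distance d=27): x=-4753/375 (≈-12.6747) theta=-947/1125 (≈-0.8418)
After 6 (thin lens f=16): x=-4753/375 (≈-12.6747) theta=-893/18000 (≈-0.0496)
After 7 (propagate distance d=45 (to screen)): x=-89443/6000 (≈-14.9072) theta=-893/18000 (≈-0.0496)
Rounded to 4 decimal places: x = -14.9072

Answer: -14.9072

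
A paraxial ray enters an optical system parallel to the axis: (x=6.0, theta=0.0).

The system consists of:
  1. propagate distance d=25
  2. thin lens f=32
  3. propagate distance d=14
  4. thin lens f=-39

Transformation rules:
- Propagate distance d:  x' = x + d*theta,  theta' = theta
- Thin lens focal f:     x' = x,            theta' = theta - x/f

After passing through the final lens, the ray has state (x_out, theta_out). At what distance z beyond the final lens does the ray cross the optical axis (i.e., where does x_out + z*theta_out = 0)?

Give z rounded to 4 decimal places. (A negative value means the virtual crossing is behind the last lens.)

Answer: 33.4286

Derivation:
Initial: x=6.0000 theta=0.0000
After 1 (propagate distance d=25): x=6.0000 theta=0.0000
After 2 (thin lens f=32): x=6.0000 theta=-0.1875
After 3 (propagate distance d=14): x=3.3750 theta=-0.1875
After 4 (thin lens f=-39): x=3.3750 theta=-21/208 (≈-0.1010)
z_focus = -x_out/theta_out = -(3.3750)/(-21/208) = 234/7 ≈ 33.4286
Rounded to 4 decimal places: z = 33.4286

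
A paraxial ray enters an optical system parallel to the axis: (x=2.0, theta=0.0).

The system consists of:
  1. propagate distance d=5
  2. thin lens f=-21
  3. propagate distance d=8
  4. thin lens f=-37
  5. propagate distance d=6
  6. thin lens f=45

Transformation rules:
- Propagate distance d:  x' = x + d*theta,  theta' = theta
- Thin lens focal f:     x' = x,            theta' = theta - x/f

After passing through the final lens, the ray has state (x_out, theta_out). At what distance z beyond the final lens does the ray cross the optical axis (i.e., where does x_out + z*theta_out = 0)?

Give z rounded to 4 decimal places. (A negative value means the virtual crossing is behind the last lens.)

Answer: -44.0406

Derivation:
Initial: x=2.0000 theta=0.0000
After 1 (propagate distance d=5): x=2.0000 theta=0.0000
After 2 (thin lens f=-21): x=2.0000 theta=2/21 (≈0.0952)
After 3 (propagate distance d=8): x=58/21 (≈2.7619) theta=2/21 (≈0.0952)
After 4 (thin lens f=-37): x=58/21 (≈2.7619) theta=44/259 (≈0.1699)
After 5 (propagate distance d=6): x=2938/777 (≈3.7812) theta=44/259 (≈0.1699)
After 6 (thin lens f=45): x=2938/777 (≈3.7812) theta=3002/34965 (≈0.0859)
z_focus = -x_out/theta_out = -(2938/777)/(3002/34965) = -66105/1501 ≈ -44.0406
Rounded to 4 decimal places: z = -44.0406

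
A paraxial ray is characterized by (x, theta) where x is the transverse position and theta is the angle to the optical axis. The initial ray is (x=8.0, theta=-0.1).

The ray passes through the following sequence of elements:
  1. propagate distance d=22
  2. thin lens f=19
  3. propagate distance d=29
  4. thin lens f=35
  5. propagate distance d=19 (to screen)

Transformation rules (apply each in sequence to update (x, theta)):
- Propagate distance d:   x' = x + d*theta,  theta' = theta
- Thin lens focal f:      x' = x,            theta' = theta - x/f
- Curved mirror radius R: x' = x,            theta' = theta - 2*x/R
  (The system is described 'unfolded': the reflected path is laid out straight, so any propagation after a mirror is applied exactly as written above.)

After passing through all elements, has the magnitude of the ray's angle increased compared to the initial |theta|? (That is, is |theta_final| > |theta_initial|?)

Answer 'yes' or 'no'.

Initial: x=8.0000 theta=-0.1000
After 1 (propagate distance d=22): x=5.8000 theta=-0.1000
After 2 (thin lens f=19): x=5.8000 theta=-77/190 (≈-0.4053)
After 3 (propagate distance d=29): x=-1131/190 (≈-5.9526) theta=-77/190 (≈-0.4053)
After 4 (thin lens f=35): x=-1131/190 (≈-5.9526) theta=-782/3325 (≈-0.2352)
After 5 (propagate distance d=19 (to screen)): x=-69301/6650 (≈-10.4212) theta=-782/3325 (≈-0.2352)
|theta_initial|=0.1000 |theta_final|=782/3325 (≈0.2352) -> increased

Answer: yes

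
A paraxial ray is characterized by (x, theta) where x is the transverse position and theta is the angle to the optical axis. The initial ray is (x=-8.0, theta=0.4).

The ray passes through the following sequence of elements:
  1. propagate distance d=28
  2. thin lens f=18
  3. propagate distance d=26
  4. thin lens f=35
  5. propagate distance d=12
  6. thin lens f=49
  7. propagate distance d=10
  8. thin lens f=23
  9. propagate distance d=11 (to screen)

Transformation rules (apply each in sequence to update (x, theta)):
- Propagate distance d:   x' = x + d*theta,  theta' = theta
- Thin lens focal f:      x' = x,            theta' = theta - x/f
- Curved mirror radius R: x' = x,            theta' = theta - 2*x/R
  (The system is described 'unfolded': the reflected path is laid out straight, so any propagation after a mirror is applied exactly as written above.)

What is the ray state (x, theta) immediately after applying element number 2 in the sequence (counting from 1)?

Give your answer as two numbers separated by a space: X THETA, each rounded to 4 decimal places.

Answer: 3.2000 0.2222

Derivation:
Initial: x=-8.0000 theta=0.4000
After 1 (propagate distance d=28): x=3.2000 theta=0.4000
After 2 (thin lens f=18): x=3.2000 theta=2/9 (≈0.2222)
Rounded to 4 decimal places: x = 3.2000, theta = 0.2222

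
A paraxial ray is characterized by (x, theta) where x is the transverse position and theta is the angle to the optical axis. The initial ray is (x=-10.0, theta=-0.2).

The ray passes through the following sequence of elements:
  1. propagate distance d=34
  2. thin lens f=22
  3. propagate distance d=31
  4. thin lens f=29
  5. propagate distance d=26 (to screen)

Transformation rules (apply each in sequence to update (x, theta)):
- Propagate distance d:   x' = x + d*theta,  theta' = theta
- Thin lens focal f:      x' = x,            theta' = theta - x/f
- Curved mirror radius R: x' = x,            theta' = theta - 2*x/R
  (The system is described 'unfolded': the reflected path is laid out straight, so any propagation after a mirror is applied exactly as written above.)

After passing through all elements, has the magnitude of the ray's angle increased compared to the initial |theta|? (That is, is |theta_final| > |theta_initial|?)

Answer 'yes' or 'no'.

Initial: x=-10.0000 theta=-0.2000
After 1 (propagate distance d=34): x=-16.8000 theta=-0.2000
After 2 (thin lens f=22): x=-16.8000 theta=31/55 (≈0.5636)
After 3 (propagate distance d=31): x=37/55 (≈0.6727) theta=31/55 (≈0.5636)
After 4 (thin lens f=29): x=37/55 (≈0.6727) theta=862/1595 (≈0.5404)
After 5 (propagate distance d=26 (to screen)): x=427/29 (≈14.7241) theta=862/1595 (≈0.5404)
|theta_initial|=0.2000 |theta_final|=862/1595 (≈0.5404) -> increased

Answer: yes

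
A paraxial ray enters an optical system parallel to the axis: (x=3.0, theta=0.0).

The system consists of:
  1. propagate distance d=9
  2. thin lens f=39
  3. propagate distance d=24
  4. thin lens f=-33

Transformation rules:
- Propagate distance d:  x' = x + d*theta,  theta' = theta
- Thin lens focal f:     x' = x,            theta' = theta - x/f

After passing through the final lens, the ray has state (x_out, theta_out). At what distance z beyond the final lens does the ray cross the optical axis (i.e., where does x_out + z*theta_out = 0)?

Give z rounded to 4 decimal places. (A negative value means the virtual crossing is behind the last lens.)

Initial: x=3.0000 theta=0.0000
After 1 (propagate distance d=9): x=3.0000 theta=0.0000
After 2 (thin lens f=39): x=3.0000 theta=-1/13 (≈-0.0769)
After 3 (propagate distance d=24): x=15/13 (≈1.1538) theta=-1/13 (≈-0.0769)
After 4 (thin lens f=-33): x=15/13 (≈1.1538) theta=-6/143 (≈-0.0420)
z_focus = -x_out/theta_out = -(15/13)/(-6/143) = 27.5000
Rounded to 4 decimal places: z = 27.5000

Answer: 27.5000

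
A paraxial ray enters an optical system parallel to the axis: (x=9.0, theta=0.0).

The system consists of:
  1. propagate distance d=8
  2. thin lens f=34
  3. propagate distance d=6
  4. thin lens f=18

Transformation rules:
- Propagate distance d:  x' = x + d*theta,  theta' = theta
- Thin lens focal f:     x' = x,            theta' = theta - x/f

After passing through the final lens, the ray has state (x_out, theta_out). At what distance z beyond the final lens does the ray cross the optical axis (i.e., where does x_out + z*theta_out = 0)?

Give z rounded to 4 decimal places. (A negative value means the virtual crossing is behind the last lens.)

Answer: 10.9565

Derivation:
Initial: x=9.0000 theta=0.0000
After 1 (propagate distance d=8): x=9.0000 theta=0.0000
After 2 (thin lens f=34): x=9.0000 theta=-9/34 (≈-0.2647)
After 3 (propagate distance d=6): x=126/17 (≈7.4118) theta=-9/34 (≈-0.2647)
After 4 (thin lens f=18): x=126/17 (≈7.4118) theta=-23/34 (≈-0.6765)
z_focus = -x_out/theta_out = -(126/17)/(-23/34) = 252/23 ≈ 10.9565
Rounded to 4 decimal places: z = 10.9565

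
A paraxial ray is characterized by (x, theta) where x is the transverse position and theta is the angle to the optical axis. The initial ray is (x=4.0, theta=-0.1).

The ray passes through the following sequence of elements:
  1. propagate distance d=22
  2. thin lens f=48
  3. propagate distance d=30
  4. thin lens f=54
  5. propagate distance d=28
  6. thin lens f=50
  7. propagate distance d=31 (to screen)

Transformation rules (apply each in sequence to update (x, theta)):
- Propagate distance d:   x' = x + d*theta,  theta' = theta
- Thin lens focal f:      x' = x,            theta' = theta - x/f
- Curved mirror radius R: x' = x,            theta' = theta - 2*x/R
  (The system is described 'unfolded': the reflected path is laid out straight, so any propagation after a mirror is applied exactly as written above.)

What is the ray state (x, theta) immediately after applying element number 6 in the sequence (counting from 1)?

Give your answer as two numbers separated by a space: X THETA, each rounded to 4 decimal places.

Answer: -4.9694 0.0049

Derivation:
Initial: x=4.0000 theta=-0.1000
After 1 (propagate distance d=22): x=1.8000 theta=-0.1000
After 2 (thin lens f=48): x=1.8000 theta=-0.1375
After 3 (propagate distance d=30): x=-2.3250 theta=-0.1375
After 4 (thin lens f=54): x=-2.3250 theta=-17/180 (≈-0.0944)
After 5 (propagate distance d=28): x=-1789/360 (≈-4.9694) theta=-17/180 (≈-0.0944)
After 6 (thin lens f=50): x=-1789/360 (≈-4.9694) theta=89/18000 (≈0.0049)
Rounded to 4 decimal places: x = -4.9694, theta = 0.0049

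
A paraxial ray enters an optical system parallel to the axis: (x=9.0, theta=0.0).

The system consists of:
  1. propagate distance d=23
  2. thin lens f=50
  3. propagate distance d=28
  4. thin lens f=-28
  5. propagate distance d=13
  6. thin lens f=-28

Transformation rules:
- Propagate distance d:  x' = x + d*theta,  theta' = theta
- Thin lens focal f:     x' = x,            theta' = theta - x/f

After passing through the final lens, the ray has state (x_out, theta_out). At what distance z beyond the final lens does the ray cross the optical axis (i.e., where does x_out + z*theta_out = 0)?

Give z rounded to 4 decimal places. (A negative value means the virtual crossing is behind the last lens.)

Initial: x=9.0000 theta=0.0000
After 1 (propagate distance d=23): x=9.0000 theta=0.0000
After 2 (thin lens f=50): x=9.0000 theta=-0.1800
After 3 (propagate distance d=28): x=3.9600 theta=-0.1800
After 4 (thin lens f=-28): x=3.9600 theta=-27/700 (≈-0.0386)
After 5 (propagate distance d=13): x=2421/700 (≈3.4586) theta=-27/700 (≈-0.0386)
After 6 (thin lens f=-28): x=2421/700 (≈3.4586) theta=333/3920 (≈0.0849)
z_focus = -x_out/theta_out = -(2421/700)/(333/3920) = -7532/185 ≈ -40.7135
Rounded to 4 decimal places: z = -40.7135

Answer: -40.7135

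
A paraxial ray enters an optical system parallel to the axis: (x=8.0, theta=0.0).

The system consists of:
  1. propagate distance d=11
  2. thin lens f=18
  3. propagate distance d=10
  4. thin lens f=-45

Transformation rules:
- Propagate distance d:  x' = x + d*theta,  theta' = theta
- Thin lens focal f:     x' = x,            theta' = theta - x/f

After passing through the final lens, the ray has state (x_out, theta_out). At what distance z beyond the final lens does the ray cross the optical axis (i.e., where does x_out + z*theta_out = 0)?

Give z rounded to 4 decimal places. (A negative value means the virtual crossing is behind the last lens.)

Initial: x=8.0000 theta=0.0000
After 1 (propagate distance d=11): x=8.0000 theta=0.0000
After 2 (thin lens f=18): x=8.0000 theta=-4/9 (≈-0.4444)
After 3 (propagate distance d=10): x=32/9 (≈3.5556) theta=-4/9 (≈-0.4444)
After 4 (thin lens f=-45): x=32/9 (≈3.5556) theta=-148/405 (≈-0.3654)
z_focus = -x_out/theta_out = -(32/9)/(-148/405) = 360/37 ≈ 9.7297
Rounded to 4 decimal places: z = 9.7297

Answer: 9.7297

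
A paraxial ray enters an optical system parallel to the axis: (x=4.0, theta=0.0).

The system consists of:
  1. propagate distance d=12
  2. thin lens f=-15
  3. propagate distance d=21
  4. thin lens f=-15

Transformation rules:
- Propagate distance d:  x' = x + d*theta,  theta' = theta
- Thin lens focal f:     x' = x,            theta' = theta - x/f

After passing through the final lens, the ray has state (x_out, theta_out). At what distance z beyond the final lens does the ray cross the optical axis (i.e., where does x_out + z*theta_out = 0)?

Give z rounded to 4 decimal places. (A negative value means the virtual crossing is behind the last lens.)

Initial: x=4.0000 theta=0.0000
After 1 (propagate distance d=12): x=4.0000 theta=0.0000
After 2 (thin lens f=-15): x=4.0000 theta=4/15 (≈0.2667)
After 3 (propagate distance d=21): x=9.6000 theta=4/15 (≈0.2667)
After 4 (thin lens f=-15): x=9.6000 theta=68/75 (≈0.9067)
z_focus = -x_out/theta_out = -(9.6000)/(68/75) = -180/17 ≈ -10.5882
Rounded to 4 decimal places: z = -10.5882

Answer: -10.5882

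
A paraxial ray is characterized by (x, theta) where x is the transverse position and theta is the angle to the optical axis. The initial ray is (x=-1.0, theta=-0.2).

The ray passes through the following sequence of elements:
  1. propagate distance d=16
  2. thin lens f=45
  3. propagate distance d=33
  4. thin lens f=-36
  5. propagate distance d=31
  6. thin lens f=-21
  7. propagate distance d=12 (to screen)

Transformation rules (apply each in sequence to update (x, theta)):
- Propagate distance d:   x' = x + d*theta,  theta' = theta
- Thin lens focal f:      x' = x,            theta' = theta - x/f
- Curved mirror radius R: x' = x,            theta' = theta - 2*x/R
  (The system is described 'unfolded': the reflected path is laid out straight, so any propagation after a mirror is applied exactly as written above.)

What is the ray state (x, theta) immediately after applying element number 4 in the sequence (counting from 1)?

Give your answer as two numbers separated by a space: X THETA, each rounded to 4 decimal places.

Answer: -7.7200 -0.3211

Derivation:
Initial: x=-1.0000 theta=-0.2000
After 1 (propagate distance d=16): x=-4.2000 theta=-0.2000
After 2 (thin lens f=45): x=-4.2000 theta=-8/75 (≈-0.1067)
After 3 (propagate distance d=33): x=-7.7200 theta=-8/75 (≈-0.1067)
After 4 (thin lens f=-36): x=-7.7200 theta=-289/900 (≈-0.3211)
Rounded to 4 decimal places: x = -7.7200, theta = -0.3211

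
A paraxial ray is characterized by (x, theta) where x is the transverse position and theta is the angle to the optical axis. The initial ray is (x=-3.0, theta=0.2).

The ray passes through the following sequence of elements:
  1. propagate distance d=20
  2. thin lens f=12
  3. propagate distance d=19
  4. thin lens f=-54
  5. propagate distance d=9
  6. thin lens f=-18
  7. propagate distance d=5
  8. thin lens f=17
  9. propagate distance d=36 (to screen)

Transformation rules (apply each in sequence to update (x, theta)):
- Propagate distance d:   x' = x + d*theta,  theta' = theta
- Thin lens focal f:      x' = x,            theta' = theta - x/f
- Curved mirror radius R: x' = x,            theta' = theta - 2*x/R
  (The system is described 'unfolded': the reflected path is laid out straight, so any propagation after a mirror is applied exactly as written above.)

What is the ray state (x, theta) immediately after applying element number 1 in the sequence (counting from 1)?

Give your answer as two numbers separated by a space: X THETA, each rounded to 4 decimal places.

Initial: x=-3.0000 theta=0.2000
After 1 (propagate distance d=20): x=1.0000 theta=0.2000
Rounded to 4 decimal places: x = 1.0000, theta = 0.2000

Answer: 1.0000 0.2000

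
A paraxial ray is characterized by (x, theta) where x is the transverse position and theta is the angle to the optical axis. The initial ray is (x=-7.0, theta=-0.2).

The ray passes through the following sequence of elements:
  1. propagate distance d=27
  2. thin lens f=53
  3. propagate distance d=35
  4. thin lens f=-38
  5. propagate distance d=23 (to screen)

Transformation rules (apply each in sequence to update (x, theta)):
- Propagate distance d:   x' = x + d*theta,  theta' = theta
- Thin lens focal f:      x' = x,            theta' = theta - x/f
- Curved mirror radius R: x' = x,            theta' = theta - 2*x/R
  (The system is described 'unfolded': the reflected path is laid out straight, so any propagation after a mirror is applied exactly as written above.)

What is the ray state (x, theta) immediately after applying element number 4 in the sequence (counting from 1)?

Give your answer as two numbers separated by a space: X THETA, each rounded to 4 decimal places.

Initial: x=-7.0000 theta=-0.2000
After 1 (propagate distance d=27): x=-12.4000 theta=-0.2000
After 2 (thin lens f=53): x=-12.4000 theta=9/265 (≈0.0340)
After 3 (propagate distance d=35): x=-2971/265 (≈-11.2113) theta=9/265 (≈0.0340)
After 4 (thin lens f=-38): x=-2971/265 (≈-11.2113) theta=-2629/10070 (≈-0.2611)
Rounded to 4 decimal places: x = -11.2113, theta = -0.2611

Answer: -11.2113 -0.2611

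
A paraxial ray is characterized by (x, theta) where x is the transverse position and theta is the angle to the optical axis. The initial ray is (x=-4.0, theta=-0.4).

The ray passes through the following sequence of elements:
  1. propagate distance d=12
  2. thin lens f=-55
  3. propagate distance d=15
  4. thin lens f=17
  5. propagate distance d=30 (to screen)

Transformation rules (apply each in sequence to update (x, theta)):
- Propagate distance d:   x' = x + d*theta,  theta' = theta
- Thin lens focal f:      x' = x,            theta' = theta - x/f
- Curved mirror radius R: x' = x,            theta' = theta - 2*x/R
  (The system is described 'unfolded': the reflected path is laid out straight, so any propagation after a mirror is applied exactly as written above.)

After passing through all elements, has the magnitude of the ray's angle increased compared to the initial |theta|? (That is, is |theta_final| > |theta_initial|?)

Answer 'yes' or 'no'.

Initial: x=-4.0000 theta=-0.4000
After 1 (propagate distance d=12): x=-8.8000 theta=-0.4000
After 2 (thin lens f=-55): x=-8.8000 theta=-0.5600
After 3 (propagate distance d=15): x=-17.2000 theta=-0.5600
After 4 (thin lens f=17): x=-17.2000 theta=192/425 (≈0.4518)
After 5 (propagate distance d=30 (to screen)): x=-62/17 (≈-3.6471) theta=192/425 (≈0.4518)
|theta_initial|=0.4000 |theta_final|=192/425 (≈0.4518) -> increased

Answer: yes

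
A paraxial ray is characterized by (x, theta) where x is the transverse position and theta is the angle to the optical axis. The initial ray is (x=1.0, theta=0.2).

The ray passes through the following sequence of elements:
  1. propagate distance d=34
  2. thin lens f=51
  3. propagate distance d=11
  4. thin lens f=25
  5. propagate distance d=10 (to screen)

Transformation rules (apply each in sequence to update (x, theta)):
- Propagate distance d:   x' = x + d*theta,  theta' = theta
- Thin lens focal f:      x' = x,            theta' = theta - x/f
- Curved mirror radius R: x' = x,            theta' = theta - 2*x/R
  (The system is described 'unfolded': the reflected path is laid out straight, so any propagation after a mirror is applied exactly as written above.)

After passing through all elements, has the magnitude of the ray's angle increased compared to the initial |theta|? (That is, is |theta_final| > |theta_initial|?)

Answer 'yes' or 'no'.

Initial: x=1.0000 theta=0.2000
After 1 (propagate distance d=34): x=7.8000 theta=0.2000
After 2 (thin lens f=51): x=7.8000 theta=4/85 (≈0.0471)
After 3 (propagate distance d=11): x=707/85 (≈8.3176) theta=4/85 (≈0.0471)
After 4 (thin lens f=25): x=707/85 (≈8.3176) theta=-607/2125 (≈-0.2856)
After 5 (propagate distance d=10 (to screen)): x=2321/425 (≈5.4612) theta=-607/2125 (≈-0.2856)
|theta_initial|=0.2000 |theta_final|=607/2125 (≈0.2856) -> increased

Answer: yes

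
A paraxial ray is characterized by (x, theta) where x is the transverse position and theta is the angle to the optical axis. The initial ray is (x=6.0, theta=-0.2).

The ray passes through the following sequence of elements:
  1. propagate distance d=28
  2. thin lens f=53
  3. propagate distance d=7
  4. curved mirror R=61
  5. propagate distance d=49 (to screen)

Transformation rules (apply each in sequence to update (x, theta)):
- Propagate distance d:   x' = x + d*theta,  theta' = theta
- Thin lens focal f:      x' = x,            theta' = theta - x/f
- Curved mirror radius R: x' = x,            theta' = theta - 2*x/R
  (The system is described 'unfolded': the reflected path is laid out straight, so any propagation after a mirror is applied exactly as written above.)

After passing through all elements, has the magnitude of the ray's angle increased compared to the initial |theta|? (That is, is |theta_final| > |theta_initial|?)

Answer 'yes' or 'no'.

Answer: no

Derivation:
Initial: x=6.0000 theta=-0.2000
After 1 (propagate distance d=28): x=0.4000 theta=-0.2000
After 2 (thin lens f=53): x=0.4000 theta=-11/53 (≈-0.2075)
After 3 (propagate distance d=7): x=-279/265 (≈-1.0528) theta=-11/53 (≈-0.2075)
After 4 (curved mirror R=61): x=-279/265 (≈-1.0528) theta=-2797/16165 (≈-0.1730)
After 5 (propagate distance d=49 (to screen)): x=-154072/16165 (≈-9.5312) theta=-2797/16165 (≈-0.1730)
|theta_initial|=0.2000 |theta_final|=2797/16165 (≈0.1730) -> not increased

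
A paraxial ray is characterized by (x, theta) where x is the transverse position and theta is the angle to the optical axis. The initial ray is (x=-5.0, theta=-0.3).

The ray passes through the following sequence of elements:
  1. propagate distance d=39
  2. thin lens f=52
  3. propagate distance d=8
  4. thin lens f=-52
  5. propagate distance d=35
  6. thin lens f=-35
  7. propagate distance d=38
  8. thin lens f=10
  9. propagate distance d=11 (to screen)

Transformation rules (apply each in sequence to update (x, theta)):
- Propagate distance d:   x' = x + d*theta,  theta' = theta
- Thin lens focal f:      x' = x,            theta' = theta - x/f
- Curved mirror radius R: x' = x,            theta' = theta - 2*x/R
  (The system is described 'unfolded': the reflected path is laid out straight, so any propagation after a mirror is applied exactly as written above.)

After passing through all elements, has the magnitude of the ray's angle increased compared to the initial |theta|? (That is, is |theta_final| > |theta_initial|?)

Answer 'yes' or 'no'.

Initial: x=-5.0000 theta=-0.3000
After 1 (propagate distance d=39): x=-16.7000 theta=-0.3000
After 2 (thin lens f=52): x=-16.7000 theta=11/520 (≈0.0212)
After 3 (propagate distance d=8): x=-2149/130 (≈-16.5308) theta=11/520 (≈0.0212)
After 4 (thin lens f=-52): x=-2149/130 (≈-16.5308) theta=-1003/3380 (≈-0.2967)
After 5 (propagate distance d=35): x=-90979/3380 (≈-26.9169) theta=-1003/3380 (≈-0.2967)
After 6 (thin lens f=-35): x=-90979/3380 (≈-26.9169) theta=-4503/4225 (≈-1.0658)
After 7 (propagate distance d=38): x=-1139351/16900 (≈-67.4172) theta=-4503/4225 (≈-1.0658)
After 8 (thin lens f=10): x=-1139351/16900 (≈-67.4172) theta=73787/13000 (≈5.6759)
After 9 (propagate distance d=11 (to screen)): x=-841969/169000 (≈-4.9821) theta=73787/13000 (≈5.6759)
|theta_initial|=0.3000 |theta_final|=73787/13000 (≈5.6759) -> increased

Answer: yes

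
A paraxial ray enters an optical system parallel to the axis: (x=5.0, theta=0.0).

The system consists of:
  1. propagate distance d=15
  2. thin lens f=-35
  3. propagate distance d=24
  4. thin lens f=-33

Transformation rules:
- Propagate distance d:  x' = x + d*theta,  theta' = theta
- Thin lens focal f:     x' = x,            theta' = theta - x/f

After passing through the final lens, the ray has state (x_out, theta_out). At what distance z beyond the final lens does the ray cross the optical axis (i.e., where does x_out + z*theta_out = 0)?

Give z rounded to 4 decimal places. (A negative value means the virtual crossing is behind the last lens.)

Answer: -21.1630

Derivation:
Initial: x=5.0000 theta=0.0000
After 1 (propagate distance d=15): x=5.0000 theta=0.0000
After 2 (thin lens f=-35): x=5.0000 theta=1/7 (≈0.1429)
After 3 (propagate distance d=24): x=59/7 (≈8.4286) theta=1/7 (≈0.1429)
After 4 (thin lens f=-33): x=59/7 (≈8.4286) theta=92/231 (≈0.3983)
z_focus = -x_out/theta_out = -(59/7)/(92/231) = -1947/92 ≈ -21.1630
Rounded to 4 decimal places: z = -21.1630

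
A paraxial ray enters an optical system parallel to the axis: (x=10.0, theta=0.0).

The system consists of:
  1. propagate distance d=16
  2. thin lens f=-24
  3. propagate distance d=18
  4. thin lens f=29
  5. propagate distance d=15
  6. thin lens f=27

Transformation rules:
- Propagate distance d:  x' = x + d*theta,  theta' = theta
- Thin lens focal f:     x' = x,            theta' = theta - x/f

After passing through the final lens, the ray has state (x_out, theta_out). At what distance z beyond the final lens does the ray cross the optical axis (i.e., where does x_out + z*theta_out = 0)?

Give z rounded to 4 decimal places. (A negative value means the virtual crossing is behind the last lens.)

Answer: 20.1026

Derivation:
Initial: x=10.0000 theta=0.0000
After 1 (propagate distance d=16): x=10.0000 theta=0.0000
After 2 (thin lens f=-24): x=10.0000 theta=5/12 (≈0.4167)
After 3 (propagate distance d=18): x=17.5000 theta=5/12 (≈0.4167)
After 4 (thin lens f=29): x=17.5000 theta=-65/348 (≈-0.1868)
After 5 (propagate distance d=15): x=1705/116 (≈14.6983) theta=-65/348 (≈-0.1868)
After 6 (thin lens f=27): x=1705/116 (≈14.6983) theta=-1145/1566 (≈-0.7312)
z_focus = -x_out/theta_out = -(1705/116)/(-1145/1566) = 9207/458 ≈ 20.1026
Rounded to 4 decimal places: z = 20.1026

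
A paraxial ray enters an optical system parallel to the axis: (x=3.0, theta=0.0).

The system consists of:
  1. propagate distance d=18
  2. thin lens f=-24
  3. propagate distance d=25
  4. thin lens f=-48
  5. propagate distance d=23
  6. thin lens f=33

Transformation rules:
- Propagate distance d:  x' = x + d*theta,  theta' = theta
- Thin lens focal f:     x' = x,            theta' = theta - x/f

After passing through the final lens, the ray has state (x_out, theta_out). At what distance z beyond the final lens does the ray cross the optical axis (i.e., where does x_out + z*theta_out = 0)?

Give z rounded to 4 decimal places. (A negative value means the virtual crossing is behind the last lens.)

Initial: x=3.0000 theta=0.0000
After 1 (propagate distance d=18): x=3.0000 theta=0.0000
After 2 (thin lens f=-24): x=3.0000 theta=0.1250
After 3 (propagate distance d=25): x=6.1250 theta=0.1250
After 4 (thin lens f=-48): x=6.1250 theta=97/384 (≈0.2526)
After 5 (propagate distance d=23): x=4583/384 (≈11.9349) theta=97/384 (≈0.2526)
After 6 (thin lens f=33): x=4583/384 (≈11.9349) theta=-691/6336 (≈-0.1091)
z_focus = -x_out/theta_out = -(4583/384)/(-691/6336) = 151239/1382 ≈ 109.4349
Rounded to 4 decimal places: z = 109.4349

Answer: 109.4349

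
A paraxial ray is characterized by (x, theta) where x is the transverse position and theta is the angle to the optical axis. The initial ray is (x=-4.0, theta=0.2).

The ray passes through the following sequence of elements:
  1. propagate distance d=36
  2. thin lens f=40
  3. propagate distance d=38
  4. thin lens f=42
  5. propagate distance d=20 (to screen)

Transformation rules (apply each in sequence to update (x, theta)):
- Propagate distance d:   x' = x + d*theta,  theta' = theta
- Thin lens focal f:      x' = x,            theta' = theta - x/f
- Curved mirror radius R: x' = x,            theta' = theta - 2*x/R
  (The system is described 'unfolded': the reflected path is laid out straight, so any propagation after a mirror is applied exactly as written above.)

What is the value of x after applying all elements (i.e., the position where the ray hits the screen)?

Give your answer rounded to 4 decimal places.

Initial: x=-4.0000 theta=0.2000
After 1 (propagate distance d=36): x=3.2000 theta=0.2000
After 2 (thin lens f=40): x=3.2000 theta=0.1200
After 3 (propagate distance d=38): x=7.7600 theta=0.1200
After 4 (thin lens f=42): x=7.7600 theta=-34/525 (≈-0.0648)
After 5 (propagate distance d=20 (to screen)): x=3394/525 (≈6.4648) theta=-34/525 (≈-0.0648)
Rounded to 4 decimal places: x = 6.4648

Answer: 6.4648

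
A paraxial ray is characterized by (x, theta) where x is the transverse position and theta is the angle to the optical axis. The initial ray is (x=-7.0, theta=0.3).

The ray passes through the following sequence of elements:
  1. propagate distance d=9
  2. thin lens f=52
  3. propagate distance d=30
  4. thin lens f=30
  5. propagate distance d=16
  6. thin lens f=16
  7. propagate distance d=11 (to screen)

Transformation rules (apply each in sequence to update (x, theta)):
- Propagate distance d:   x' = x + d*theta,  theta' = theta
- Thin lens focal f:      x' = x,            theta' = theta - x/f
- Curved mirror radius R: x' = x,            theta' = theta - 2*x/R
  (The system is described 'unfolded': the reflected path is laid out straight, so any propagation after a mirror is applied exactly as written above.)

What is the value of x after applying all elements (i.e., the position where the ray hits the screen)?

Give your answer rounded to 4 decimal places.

Answer: 4.5373

Derivation:
Initial: x=-7.0000 theta=0.3000
After 1 (propagate distance d=9): x=-4.3000 theta=0.3000
After 2 (thin lens f=52): x=-4.3000 theta=199/520 (≈0.3827)
After 3 (propagate distance d=30): x=1867/260 (≈7.1808) theta=199/520 (≈0.3827)
After 4 (thin lens f=30): x=1867/260 (≈7.1808) theta=43/300 (≈0.1433)
After 5 (propagate distance d=16): x=36949/3900 (≈9.4741) theta=43/300 (≈0.1433)
After 6 (thin lens f=16): x=36949/3900 (≈9.4741) theta=-1867/4160 (≈-0.4488)
After 7 (propagate distance d=11 (to screen)): x=283129/62400 (≈4.5373) theta=-1867/4160 (≈-0.4488)
Rounded to 4 decimal places: x = 4.5373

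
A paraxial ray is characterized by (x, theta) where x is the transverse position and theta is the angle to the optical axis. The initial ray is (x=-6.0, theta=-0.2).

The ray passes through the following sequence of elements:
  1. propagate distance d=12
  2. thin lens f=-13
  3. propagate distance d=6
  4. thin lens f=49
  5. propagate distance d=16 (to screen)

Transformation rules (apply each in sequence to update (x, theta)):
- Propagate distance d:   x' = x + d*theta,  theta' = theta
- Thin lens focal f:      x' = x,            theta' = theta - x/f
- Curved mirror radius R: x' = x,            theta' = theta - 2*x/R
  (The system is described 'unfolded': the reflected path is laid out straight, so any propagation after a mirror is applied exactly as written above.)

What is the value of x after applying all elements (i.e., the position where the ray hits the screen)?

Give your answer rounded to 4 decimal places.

Initial: x=-6.0000 theta=-0.2000
After 1 (propagate distance d=12): x=-8.4000 theta=-0.2000
After 2 (thin lens f=-13): x=-8.4000 theta=-11/13 (≈-0.8462)
After 3 (propagate distance d=6): x=-876/65 (≈-13.4769) theta=-11/13 (≈-0.8462)
After 4 (thin lens f=49): x=-876/65 (≈-13.4769) theta=-1819/3185 (≈-0.5711)
After 5 (propagate distance d=16 (to screen)): x=-72028/3185 (≈-22.6148) theta=-1819/3185 (≈-0.5711)
Rounded to 4 decimal places: x = -22.6148

Answer: -22.6148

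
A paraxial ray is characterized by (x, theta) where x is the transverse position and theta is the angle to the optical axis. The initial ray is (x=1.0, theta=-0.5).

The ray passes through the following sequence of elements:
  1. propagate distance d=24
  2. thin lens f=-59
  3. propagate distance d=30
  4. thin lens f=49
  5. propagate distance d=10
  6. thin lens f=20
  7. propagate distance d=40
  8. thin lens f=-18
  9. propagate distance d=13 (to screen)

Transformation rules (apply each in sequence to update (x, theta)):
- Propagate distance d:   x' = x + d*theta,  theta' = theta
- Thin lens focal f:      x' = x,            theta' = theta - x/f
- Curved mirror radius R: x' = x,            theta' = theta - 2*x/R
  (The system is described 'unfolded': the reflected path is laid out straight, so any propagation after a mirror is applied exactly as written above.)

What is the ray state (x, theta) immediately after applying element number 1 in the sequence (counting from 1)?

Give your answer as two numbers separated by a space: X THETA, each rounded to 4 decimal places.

Answer: -11.0000 -0.5000

Derivation:
Initial: x=1.0000 theta=-0.5000
After 1 (propagate distance d=24): x=-11.0000 theta=-0.5000
Rounded to 4 decimal places: x = -11.0000, theta = -0.5000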